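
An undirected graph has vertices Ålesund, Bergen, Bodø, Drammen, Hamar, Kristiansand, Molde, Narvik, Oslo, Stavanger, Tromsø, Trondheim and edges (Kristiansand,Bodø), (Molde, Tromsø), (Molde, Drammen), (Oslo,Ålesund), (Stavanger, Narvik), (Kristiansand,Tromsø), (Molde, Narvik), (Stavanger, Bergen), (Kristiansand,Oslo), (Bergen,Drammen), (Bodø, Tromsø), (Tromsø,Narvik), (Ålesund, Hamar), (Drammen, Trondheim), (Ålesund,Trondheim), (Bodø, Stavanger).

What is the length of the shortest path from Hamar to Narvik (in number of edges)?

Distance 0: Hamar.
Distance 1: Ålesund.
Distance 2: Oslo, Trondheim.
Distance 3: Drammen, Kristiansand.
Distance 4: Bergen, Bodø, Molde, Tromsø.
Distance 5: Narvik, Stavanger — contains Narvik.

5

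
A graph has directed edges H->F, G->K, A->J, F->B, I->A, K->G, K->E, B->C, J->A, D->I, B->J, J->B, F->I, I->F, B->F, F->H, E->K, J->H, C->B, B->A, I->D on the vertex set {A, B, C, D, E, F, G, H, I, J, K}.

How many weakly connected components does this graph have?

From A: component {A, B, C, D, F, H, I, J}.
From E: component {E, G, K}.
That's 2 components.

2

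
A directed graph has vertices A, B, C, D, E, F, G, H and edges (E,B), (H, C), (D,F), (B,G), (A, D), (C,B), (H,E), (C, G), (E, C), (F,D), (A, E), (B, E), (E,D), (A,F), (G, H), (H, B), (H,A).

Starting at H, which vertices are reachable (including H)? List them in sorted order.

Start at H.
Its neighbours: A, B, C, E.
Then their neighbours: D, F, G.
Every vertex is now reached.

A, B, C, D, E, F, G, H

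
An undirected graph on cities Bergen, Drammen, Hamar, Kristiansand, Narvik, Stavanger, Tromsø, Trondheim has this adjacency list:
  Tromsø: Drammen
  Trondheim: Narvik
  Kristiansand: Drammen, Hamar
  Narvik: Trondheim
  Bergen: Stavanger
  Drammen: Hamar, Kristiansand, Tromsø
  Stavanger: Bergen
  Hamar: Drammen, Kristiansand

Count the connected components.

From Bergen: component {Bergen, Stavanger}.
From Drammen: component {Drammen, Hamar, Kristiansand, Tromsø}.
From Narvik: component {Narvik, Trondheim}.
That's 3 components.

3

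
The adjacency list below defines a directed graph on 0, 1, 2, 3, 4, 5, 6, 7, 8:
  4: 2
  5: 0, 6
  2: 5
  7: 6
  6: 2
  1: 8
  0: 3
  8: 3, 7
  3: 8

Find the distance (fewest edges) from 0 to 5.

Distance 0: 0.
Distance 1: 3.
Distance 2: 8.
Distance 3: 7.
Distance 4: 6.
Distance 5: 2.
Distance 6: 5 — contains 5.

6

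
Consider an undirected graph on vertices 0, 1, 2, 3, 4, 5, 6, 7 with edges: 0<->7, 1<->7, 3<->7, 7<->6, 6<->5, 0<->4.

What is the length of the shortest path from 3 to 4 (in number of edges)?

Distance 0: 3.
Distance 1: 7.
Distance 2: 0, 1, 6.
Distance 3: 4, 5 — contains 4.

3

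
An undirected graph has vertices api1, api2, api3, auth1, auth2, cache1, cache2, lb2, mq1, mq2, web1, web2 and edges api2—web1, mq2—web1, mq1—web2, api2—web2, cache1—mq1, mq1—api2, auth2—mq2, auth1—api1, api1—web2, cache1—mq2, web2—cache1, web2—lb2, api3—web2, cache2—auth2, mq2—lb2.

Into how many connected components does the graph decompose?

From api1: component {api1, api2, api3, auth1, auth2, cache1, cache2, lb2, mq1, mq2, web1, web2}.
That's 1 component.

1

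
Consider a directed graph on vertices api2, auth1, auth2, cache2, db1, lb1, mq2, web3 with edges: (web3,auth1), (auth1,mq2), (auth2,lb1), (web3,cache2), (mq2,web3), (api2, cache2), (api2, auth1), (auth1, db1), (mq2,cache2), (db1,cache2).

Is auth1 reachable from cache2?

cache2 has no outgoing edges, so nothing is reachable from it.

No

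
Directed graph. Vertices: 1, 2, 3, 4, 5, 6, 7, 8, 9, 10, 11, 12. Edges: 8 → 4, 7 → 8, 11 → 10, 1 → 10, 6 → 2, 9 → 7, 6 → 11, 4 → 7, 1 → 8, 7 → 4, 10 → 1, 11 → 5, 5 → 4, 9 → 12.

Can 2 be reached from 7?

No

Explore from 7.
Distance 1: reach 4, 8.
The search from 7 is exhausted; no directed path reaches 2.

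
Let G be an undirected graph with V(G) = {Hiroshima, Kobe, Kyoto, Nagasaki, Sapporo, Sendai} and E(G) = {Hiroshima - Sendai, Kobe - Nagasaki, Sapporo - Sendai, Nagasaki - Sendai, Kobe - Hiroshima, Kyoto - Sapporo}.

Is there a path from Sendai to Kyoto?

Yes

Explore from Sendai.
Distance 1: reach Hiroshima, Nagasaki, Sapporo.
Distance 2: reach Kobe, Kyoto.
Found Kyoto.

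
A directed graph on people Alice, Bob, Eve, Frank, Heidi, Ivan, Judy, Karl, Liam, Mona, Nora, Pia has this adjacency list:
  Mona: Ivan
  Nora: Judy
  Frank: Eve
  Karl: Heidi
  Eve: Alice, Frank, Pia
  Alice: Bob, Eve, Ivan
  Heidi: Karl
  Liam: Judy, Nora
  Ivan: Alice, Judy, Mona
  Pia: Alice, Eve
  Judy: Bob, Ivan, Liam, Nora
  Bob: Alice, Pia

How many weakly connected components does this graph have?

From Alice: component {Alice, Bob, Eve, Frank, Ivan, Judy, Liam, Mona, Nora, Pia}.
From Heidi: component {Heidi, Karl}.
That's 2 components.

2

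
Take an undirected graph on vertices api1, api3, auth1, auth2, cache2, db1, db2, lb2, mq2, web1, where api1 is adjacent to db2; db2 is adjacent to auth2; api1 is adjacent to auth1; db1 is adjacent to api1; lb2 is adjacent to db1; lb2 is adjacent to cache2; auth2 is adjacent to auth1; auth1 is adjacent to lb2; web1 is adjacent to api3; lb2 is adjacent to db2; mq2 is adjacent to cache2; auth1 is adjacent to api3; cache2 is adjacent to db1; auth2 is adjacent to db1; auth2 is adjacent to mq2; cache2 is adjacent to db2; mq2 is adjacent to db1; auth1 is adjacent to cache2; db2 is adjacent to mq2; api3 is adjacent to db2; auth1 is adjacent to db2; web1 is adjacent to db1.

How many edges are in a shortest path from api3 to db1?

2

Distance 0: api3.
Distance 1: auth1, db2, web1.
Distance 2: api1, auth2, cache2, db1, lb2, mq2 — contains db1.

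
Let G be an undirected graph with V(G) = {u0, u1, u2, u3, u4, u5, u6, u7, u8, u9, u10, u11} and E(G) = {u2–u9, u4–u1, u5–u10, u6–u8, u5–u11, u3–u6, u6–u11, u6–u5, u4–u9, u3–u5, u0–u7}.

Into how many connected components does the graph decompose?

From u0: component {u0, u7}.
From u1: component {u1, u2, u4, u9}.
From u3: component {u3, u5, u6, u8, u10, u11}.
That's 3 components.

3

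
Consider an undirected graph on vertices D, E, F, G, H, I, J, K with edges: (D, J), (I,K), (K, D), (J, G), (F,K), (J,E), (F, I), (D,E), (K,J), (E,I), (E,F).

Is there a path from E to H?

No

Explore from E.
Distance 1: reach D, F, I, J.
Distance 2: reach G, K.
The search is exhausted without reaching H; it lies in a different component.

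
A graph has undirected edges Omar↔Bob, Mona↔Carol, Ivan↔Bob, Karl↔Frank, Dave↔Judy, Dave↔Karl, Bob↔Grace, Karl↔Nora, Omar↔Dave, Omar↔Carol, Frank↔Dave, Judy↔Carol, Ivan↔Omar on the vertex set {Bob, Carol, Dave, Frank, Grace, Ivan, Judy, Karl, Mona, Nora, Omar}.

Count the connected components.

1

From Bob: component {Bob, Carol, Dave, Frank, Grace, Ivan, Judy, Karl, Mona, Nora, Omar}.
That's 1 component.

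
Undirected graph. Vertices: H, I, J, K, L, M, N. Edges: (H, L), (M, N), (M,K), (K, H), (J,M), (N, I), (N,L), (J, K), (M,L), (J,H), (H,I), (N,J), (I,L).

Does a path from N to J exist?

Yes

Explore from N.
Distance 1: reach I, J, L, M.
Found J.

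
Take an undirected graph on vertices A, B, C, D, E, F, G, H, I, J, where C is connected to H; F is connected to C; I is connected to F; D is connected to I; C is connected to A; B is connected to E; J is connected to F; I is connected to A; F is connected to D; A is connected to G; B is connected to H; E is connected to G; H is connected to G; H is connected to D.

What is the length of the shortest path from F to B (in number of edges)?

Distance 0: F.
Distance 1: C, D, I, J.
Distance 2: A, H.
Distance 3: B, G — contains B.

3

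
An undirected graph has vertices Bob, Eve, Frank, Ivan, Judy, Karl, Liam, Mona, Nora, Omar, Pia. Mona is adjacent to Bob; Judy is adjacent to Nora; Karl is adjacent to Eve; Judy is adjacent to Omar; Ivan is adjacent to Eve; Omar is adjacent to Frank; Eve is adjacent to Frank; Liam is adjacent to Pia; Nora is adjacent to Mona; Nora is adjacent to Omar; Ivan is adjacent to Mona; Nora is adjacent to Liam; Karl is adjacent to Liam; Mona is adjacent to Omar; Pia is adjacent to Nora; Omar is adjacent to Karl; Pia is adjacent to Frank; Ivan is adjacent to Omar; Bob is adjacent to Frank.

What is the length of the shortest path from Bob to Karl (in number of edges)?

3

Distance 0: Bob.
Distance 1: Frank, Mona.
Distance 2: Eve, Ivan, Nora, Omar, Pia.
Distance 3: Judy, Karl, Liam — contains Karl.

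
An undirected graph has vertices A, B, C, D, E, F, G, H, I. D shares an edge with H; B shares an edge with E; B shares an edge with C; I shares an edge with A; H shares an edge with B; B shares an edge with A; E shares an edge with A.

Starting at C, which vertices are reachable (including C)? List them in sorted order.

Start at C.
Its neighbours: B.
Then their neighbours: A, E, H.
Then next layer: D, I.
Nothing further is reachable.

A, B, C, D, E, H, I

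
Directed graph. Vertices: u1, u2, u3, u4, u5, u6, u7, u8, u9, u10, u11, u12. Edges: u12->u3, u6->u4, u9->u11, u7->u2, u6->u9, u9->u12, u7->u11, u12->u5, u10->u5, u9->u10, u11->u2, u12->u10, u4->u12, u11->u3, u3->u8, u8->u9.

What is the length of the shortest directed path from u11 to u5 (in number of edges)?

Distance 0: u11.
Distance 1: u2, u3.
Distance 2: u8.
Distance 3: u9.
Distance 4: u10, u12.
Distance 5: u5 — contains u5.

5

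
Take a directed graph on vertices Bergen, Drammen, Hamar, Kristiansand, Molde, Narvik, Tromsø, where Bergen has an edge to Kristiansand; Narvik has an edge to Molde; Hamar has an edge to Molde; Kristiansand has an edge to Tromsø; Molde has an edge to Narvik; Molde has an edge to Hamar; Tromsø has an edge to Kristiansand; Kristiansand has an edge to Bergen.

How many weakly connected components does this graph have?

3

From Bergen: component {Bergen, Kristiansand, Tromsø}.
From Drammen: component {Drammen}.
From Hamar: component {Hamar, Molde, Narvik}.
That's 3 components.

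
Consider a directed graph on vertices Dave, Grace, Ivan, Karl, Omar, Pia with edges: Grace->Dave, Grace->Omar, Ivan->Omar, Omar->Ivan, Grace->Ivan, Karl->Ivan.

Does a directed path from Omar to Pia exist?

Explore from Omar.
Distance 1: reach Ivan.
The search from Omar is exhausted; no directed path reaches Pia.

No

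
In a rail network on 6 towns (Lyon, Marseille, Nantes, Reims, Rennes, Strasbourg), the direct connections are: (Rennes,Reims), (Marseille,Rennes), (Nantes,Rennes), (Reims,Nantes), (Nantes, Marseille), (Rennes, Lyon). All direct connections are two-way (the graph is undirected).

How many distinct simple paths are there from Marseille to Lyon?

Marseille–Nantes–Reims–Rennes–Lyon
Marseille–Nantes–Rennes–Lyon
Marseille–Rennes–Lyon

3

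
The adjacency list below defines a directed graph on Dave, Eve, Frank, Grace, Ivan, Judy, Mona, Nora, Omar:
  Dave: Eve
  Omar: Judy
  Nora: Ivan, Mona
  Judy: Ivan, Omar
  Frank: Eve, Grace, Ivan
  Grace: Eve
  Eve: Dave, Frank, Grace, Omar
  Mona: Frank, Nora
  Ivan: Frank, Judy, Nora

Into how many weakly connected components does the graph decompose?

1

From Dave: component {Dave, Eve, Frank, Grace, Ivan, Judy, Mona, Nora, Omar}.
That's 1 component.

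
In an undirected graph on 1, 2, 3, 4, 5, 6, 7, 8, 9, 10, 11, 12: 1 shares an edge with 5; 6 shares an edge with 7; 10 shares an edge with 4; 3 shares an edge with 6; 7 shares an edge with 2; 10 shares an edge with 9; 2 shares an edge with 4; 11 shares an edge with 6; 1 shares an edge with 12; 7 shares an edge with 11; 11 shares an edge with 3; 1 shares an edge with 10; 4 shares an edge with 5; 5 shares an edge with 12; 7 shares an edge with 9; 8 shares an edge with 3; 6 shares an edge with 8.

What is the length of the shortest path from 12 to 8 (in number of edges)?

Distance 0: 12.
Distance 1: 1, 5.
Distance 2: 4, 10.
Distance 3: 2, 9.
Distance 4: 7.
Distance 5: 6, 11.
Distance 6: 3, 8 — contains 8.

6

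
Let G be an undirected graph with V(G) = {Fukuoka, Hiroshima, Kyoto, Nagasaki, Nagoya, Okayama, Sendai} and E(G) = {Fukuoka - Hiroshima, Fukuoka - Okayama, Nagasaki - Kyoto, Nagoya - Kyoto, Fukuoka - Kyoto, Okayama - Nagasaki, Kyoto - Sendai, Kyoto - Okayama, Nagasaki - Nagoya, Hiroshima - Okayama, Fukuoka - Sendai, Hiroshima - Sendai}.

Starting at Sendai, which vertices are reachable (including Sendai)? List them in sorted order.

Fukuoka, Hiroshima, Kyoto, Nagasaki, Nagoya, Okayama, Sendai

Start at Sendai.
Its neighbours: Fukuoka, Hiroshima, Kyoto.
Then their neighbours: Nagasaki, Nagoya, Okayama.
Every vertex is now reached.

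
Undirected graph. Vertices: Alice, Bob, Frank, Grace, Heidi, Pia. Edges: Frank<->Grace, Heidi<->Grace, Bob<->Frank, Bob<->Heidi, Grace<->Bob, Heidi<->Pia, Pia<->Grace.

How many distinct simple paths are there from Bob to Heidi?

5

Bob–Frank–Grace–Heidi
Bob–Frank–Grace–Pia–Heidi
Bob–Grace–Heidi
Bob–Grace–Pia–Heidi
Bob–Heidi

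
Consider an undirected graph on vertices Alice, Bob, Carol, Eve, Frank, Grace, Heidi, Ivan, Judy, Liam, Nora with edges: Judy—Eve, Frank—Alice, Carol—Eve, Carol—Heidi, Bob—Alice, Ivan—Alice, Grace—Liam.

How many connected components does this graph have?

From Alice: component {Alice, Bob, Frank, Ivan}.
From Carol: component {Carol, Eve, Heidi, Judy}.
From Grace: component {Grace, Liam}.
From Nora: component {Nora}.
That's 4 components.

4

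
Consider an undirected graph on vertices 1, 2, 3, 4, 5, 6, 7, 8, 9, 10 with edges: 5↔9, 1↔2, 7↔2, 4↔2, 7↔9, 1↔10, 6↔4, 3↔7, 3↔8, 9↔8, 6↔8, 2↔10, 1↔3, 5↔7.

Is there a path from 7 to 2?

Yes

Explore from 7.
Distance 1: reach 2, 3, 5, 9.
Found 2.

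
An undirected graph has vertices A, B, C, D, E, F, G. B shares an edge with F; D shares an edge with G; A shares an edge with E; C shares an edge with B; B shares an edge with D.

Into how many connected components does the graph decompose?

From A: component {A, E}.
From B: component {B, C, D, F, G}.
That's 2 components.

2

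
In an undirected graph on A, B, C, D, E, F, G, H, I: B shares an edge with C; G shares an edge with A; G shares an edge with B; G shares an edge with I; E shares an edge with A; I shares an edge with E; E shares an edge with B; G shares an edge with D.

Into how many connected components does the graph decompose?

From A: component {A, B, C, D, E, G, I}.
From F: component {F}.
From H: component {H}.
That's 3 components.

3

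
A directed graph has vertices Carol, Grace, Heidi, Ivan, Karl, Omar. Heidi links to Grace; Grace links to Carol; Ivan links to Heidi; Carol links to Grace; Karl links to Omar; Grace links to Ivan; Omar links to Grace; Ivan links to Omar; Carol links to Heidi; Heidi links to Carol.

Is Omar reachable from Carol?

Yes

Explore from Carol.
Distance 1: reach Grace, Heidi.
Distance 2: reach Ivan.
Distance 3: reach Omar.
Found Omar.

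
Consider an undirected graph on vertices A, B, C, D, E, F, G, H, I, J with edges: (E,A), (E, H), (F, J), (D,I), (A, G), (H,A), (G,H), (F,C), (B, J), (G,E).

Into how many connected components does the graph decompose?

3

From A: component {A, E, G, H}.
From B: component {B, C, F, J}.
From D: component {D, I}.
That's 3 components.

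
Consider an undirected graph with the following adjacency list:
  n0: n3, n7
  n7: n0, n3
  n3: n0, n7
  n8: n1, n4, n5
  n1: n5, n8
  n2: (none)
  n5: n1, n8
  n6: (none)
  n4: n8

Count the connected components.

4

From n0: component {n0, n3, n7}.
From n1: component {n1, n4, n5, n8}.
From n2: component {n2}.
From n6: component {n6}.
That's 4 components.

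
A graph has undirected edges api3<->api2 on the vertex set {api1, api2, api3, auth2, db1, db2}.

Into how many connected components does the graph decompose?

From api1: component {api1}.
From api2: component {api2, api3}.
From auth2: component {auth2}.
From db1: component {db1}.
From db2: component {db2}.
That's 5 components.

5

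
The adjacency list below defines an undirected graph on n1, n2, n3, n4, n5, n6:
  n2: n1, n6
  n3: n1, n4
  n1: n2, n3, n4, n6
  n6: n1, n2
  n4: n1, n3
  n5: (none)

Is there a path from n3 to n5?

No

Explore from n3.
Distance 1: reach n1, n4.
Distance 2: reach n2, n6.
The search is exhausted without reaching n5; it lies in a different component.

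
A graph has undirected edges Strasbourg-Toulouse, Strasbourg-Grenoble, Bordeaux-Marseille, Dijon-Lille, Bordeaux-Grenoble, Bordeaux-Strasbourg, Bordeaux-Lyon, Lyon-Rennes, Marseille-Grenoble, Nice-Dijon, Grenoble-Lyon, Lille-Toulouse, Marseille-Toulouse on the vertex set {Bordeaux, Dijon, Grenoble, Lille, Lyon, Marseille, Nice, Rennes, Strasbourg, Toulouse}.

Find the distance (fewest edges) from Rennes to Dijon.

Distance 0: Rennes.
Distance 1: Lyon.
Distance 2: Bordeaux, Grenoble.
Distance 3: Marseille, Strasbourg.
Distance 4: Toulouse.
Distance 5: Lille.
Distance 6: Dijon — contains Dijon.

6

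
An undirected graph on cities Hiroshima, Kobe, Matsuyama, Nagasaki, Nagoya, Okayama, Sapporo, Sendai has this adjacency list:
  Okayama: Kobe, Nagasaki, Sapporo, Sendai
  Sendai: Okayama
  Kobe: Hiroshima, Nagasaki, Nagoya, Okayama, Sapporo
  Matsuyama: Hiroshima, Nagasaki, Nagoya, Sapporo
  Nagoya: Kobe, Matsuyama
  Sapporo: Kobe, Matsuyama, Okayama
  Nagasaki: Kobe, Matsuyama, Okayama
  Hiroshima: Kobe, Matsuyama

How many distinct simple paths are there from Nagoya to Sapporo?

15

Nagoya–Kobe–Hiroshima–Matsuyama–Nagasaki–Okayama–Sapporo
Nagoya–Kobe–Hiroshima–Matsuyama–Sapporo
Nagoya–Kobe–Nagasaki–Matsuyama–Sapporo
Nagoya–Kobe–Nagasaki–Okayama–Sapporo
Nagoya–Kobe–Okayama–Nagasaki–Matsuyama–Sapporo
Nagoya–Kobe–Okayama–Sapporo
Nagoya–Kobe–Sapporo
Nagoya–Matsuyama–Hiroshima–Kobe–Nagasaki–Okayama–Sapporo
Nagoya–Matsuyama–Hiroshima–Kobe–Okayama–Sapporo
Nagoya–Matsuyama–Hiroshima–Kobe–Sapporo
Nagoya–Matsuyama–Nagasaki–Kobe–Okayama–Sapporo
Nagoya–Matsuyama–Nagasaki–Kobe–Sapporo
Nagoya–Matsuyama–Nagasaki–Okayama–Kobe–Sapporo
Nagoya–Matsuyama–Nagasaki–Okayama–Sapporo
Nagoya–Matsuyama–Sapporo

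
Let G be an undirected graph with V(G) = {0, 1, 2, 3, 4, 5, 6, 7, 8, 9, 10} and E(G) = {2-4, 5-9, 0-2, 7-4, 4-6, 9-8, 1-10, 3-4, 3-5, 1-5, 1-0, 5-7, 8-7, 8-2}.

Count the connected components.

1

From 0: component {0, 1, 2, 3, 4, 5, 6, 7, 8, 9, 10}.
That's 1 component.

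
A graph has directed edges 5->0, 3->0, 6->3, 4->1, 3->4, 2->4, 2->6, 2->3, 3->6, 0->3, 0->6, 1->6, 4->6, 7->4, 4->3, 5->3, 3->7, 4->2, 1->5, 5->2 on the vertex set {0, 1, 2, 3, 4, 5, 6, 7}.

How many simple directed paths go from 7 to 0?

9

7→4→1→5→0
7→4→1→5→2→3→0
7→4→1→5→2→6→3→0
7→4→1→5→3→0
7→4→1→6→3→0
7→4→2→3→0
7→4→2→6→3→0
7→4→3→0
7→4→6→3→0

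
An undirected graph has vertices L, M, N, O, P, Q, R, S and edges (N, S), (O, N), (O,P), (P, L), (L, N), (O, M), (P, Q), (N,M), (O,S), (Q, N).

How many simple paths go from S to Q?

S–N–L–P–Q
S–N–M–O–P–Q
S–N–O–P–Q
S–N–Q
S–O–M–N–L–P–Q
S–O–M–N–Q
S–O–N–L–P–Q
S–O–N–Q
S–O–P–L–N–Q
S–O–P–Q

10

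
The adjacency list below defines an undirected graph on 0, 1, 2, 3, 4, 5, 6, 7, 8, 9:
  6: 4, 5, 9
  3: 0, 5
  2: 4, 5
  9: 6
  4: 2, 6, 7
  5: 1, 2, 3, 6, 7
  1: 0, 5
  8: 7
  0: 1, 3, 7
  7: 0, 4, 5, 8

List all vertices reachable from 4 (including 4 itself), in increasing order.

Start at 4.
Its neighbours: 2, 6, 7.
Then their neighbours: 0, 5, 8, 9.
Then next layer: 1, 3.
Every vertex is now reached.

0, 1, 2, 3, 4, 5, 6, 7, 8, 9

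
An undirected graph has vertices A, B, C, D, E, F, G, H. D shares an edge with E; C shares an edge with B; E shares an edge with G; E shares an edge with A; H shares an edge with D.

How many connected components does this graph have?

3

From A: component {A, D, E, G, H}.
From B: component {B, C}.
From F: component {F}.
That's 3 components.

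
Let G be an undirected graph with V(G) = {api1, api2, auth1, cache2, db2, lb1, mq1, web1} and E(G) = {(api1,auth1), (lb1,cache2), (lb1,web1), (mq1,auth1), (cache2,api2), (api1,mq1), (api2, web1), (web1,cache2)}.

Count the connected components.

From api1: component {api1, auth1, mq1}.
From api2: component {api2, cache2, lb1, web1}.
From db2: component {db2}.
That's 3 components.

3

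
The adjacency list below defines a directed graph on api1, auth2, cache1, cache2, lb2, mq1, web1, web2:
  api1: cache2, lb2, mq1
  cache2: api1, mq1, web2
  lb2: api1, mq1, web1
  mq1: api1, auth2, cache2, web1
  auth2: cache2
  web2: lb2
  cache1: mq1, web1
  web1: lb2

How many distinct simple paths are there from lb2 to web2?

6

lb2→api1→cache2→web2
lb2→api1→mq1→auth2→cache2→web2
lb2→api1→mq1→cache2→web2
lb2→mq1→api1→cache2→web2
lb2→mq1→auth2→cache2→web2
lb2→mq1→cache2→web2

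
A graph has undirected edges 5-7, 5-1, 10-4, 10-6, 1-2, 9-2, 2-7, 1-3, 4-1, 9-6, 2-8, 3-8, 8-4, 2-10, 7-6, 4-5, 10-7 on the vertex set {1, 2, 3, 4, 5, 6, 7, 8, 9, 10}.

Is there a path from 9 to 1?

Explore from 9.
Distance 1: reach 2, 6.
Distance 2: reach 1, 7, 8, 10.
Found 1.

Yes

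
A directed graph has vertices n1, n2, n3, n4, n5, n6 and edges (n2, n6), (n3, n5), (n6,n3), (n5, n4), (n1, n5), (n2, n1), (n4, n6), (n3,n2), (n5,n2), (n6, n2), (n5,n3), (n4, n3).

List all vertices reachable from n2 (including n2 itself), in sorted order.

Start at n2.
Its neighbours: n1, n6.
Then their neighbours: n3, n5.
Then next layer: n4.
Every vertex is now reached.

n1, n2, n3, n4, n5, n6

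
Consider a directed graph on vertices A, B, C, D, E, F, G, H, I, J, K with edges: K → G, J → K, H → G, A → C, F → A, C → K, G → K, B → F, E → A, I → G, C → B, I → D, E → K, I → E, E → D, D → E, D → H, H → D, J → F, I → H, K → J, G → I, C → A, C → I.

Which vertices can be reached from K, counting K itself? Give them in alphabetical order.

A, B, C, D, E, F, G, H, I, J, K

Start at K.
Its neighbours: G, J.
Then their neighbours: F, I.
Then next layer: A, D, E, H.
Then next layer: C.
Then next layer: B.
Every vertex is now reached.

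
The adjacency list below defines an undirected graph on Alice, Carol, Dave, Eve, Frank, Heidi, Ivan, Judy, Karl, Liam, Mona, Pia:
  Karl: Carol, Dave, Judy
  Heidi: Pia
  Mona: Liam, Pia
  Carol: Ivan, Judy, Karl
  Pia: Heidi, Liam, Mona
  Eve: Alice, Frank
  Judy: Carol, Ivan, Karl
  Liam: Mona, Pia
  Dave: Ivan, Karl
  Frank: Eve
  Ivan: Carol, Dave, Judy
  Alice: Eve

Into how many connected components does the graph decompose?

3

From Alice: component {Alice, Eve, Frank}.
From Carol: component {Carol, Dave, Ivan, Judy, Karl}.
From Heidi: component {Heidi, Liam, Mona, Pia}.
That's 3 components.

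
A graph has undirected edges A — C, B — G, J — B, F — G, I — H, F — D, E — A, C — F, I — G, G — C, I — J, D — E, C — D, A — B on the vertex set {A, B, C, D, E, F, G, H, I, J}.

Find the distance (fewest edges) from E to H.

5

Distance 0: E.
Distance 1: A, D.
Distance 2: B, C, F.
Distance 3: G, J.
Distance 4: I.
Distance 5: H — contains H.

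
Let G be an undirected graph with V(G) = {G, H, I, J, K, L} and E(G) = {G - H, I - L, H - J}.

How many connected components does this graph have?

3

From G: component {G, H, J}.
From I: component {I, L}.
From K: component {K}.
That's 3 components.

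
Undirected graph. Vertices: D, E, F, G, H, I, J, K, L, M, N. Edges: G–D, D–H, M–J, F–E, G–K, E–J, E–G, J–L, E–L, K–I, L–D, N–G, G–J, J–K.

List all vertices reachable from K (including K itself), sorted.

D, E, F, G, H, I, J, K, L, M, N

Start at K.
Its neighbours: G, I, J.
Then their neighbours: D, E, L, M, N.
Then next layer: F, H.
Every vertex is now reached.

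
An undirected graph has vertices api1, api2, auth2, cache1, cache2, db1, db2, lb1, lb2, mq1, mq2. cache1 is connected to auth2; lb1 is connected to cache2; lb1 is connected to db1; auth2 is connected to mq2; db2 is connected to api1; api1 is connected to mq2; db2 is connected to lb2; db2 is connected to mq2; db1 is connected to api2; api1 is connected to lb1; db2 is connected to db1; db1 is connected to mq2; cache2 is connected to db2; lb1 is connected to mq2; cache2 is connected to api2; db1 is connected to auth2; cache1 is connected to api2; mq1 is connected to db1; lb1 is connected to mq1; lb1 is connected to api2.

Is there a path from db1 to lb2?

Explore from db1.
Distance 1: reach api2, auth2, db2, lb1, mq1, mq2.
Distance 2: reach api1, cache1, cache2, lb2.
Found lb2.

Yes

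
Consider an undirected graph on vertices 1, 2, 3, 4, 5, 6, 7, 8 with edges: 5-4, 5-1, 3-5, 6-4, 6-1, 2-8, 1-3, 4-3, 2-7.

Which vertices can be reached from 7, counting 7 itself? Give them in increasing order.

Start at 7.
Its neighbours: 2.
Then their neighbours: 8.
Nothing further is reachable.

2, 7, 8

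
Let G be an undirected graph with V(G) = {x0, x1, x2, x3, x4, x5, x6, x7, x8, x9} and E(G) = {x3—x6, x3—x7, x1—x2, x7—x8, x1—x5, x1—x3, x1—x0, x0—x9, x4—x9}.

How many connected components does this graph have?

1

From x0: component {x0, x1, x2, x3, x4, x5, x6, x7, x8, x9}.
That's 1 component.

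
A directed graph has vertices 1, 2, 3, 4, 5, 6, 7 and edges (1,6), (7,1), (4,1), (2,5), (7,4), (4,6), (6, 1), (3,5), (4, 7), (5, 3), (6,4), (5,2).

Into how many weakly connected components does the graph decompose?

From 1: component {1, 4, 6, 7}.
From 2: component {2, 3, 5}.
That's 2 components.

2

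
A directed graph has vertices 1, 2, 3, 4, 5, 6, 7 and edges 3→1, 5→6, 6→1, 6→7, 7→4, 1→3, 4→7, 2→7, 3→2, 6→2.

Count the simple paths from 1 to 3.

1→3

1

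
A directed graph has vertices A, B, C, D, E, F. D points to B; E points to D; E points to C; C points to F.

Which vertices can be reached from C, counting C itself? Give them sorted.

C, F

Start at C.
Its neighbours: F.
Nothing further is reachable.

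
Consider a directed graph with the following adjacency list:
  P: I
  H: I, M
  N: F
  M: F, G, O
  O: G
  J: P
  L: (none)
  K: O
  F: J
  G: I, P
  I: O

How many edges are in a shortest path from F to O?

4

Distance 0: F.
Distance 1: J.
Distance 2: P.
Distance 3: I.
Distance 4: O — contains O.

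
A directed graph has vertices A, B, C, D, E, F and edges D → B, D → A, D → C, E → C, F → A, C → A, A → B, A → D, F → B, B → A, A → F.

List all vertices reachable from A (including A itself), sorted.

A, B, C, D, F

Start at A.
Its neighbours: B, D, F.
Then their neighbours: C.
Nothing further is reachable.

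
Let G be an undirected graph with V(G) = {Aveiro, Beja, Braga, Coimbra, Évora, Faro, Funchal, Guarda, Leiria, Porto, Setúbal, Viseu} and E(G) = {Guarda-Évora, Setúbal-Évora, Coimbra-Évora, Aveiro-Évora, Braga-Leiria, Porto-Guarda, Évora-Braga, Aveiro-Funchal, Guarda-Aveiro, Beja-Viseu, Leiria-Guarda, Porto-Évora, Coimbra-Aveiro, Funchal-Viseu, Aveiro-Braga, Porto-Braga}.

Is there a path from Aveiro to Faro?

Explore from Aveiro.
Distance 1: reach Braga, Coimbra, Évora, Funchal, Guarda.
Distance 2: reach Leiria, Porto, Setúbal, Viseu.
Distance 3: reach Beja.
The search is exhausted without reaching Faro; it lies in a different component.

No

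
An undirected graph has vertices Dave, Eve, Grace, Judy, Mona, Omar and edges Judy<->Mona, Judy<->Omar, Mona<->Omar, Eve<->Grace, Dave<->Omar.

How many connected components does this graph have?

From Dave: component {Dave, Judy, Mona, Omar}.
From Eve: component {Eve, Grace}.
That's 2 components.

2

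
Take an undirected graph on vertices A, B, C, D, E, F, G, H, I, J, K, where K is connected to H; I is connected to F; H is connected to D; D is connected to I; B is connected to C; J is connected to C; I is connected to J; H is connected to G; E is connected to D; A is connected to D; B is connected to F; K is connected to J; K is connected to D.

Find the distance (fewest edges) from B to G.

Distance 0: B.
Distance 1: C, F.
Distance 2: I, J.
Distance 3: D, K.
Distance 4: A, E, H.
Distance 5: G — contains G.

5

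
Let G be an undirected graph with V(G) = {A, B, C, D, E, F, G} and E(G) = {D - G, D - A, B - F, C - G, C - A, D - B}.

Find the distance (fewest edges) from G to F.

3

Distance 0: G.
Distance 1: C, D.
Distance 2: A, B.
Distance 3: F — contains F.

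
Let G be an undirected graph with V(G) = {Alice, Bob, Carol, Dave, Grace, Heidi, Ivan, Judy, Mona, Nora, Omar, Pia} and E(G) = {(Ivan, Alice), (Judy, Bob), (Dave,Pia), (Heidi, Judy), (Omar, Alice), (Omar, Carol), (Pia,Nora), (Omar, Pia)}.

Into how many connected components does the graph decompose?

From Alice: component {Alice, Carol, Dave, Ivan, Nora, Omar, Pia}.
From Bob: component {Bob, Heidi, Judy}.
From Grace: component {Grace}.
From Mona: component {Mona}.
That's 4 components.

4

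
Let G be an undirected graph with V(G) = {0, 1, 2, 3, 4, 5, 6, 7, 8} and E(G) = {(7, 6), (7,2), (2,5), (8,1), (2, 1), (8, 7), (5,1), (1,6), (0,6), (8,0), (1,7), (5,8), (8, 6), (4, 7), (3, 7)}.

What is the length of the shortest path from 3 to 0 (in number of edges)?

Distance 0: 3.
Distance 1: 7.
Distance 2: 1, 2, 4, 6, 8.
Distance 3: 0, 5 — contains 0.

3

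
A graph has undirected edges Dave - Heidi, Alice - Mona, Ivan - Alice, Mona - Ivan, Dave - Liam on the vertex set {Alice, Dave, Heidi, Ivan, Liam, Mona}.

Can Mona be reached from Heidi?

No

Explore from Heidi.
Distance 1: reach Dave.
Distance 2: reach Liam.
The search is exhausted without reaching Mona; it lies in a different component.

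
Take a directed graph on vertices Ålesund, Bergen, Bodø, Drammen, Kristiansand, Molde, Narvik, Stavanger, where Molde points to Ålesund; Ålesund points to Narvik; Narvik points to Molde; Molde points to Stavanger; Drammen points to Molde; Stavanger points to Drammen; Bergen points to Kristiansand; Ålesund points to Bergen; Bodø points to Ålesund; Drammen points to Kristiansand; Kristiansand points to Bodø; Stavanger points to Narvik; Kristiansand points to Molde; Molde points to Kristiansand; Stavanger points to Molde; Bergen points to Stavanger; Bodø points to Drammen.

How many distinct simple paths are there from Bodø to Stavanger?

Bodø→Ålesund→Bergen→Kristiansand→Molde→Stavanger
Bodø→Ålesund→Bergen→Stavanger
Bodø→Ålesund→Narvik→Molde→Stavanger
Bodø→Drammen→Kristiansand→Molde→Ålesund→Bergen→Stavanger
Bodø→Drammen→Kristiansand→Molde→Stavanger
Bodø→Drammen→Molde→Ålesund→Bergen→Stavanger
Bodø→Drammen→Molde→Stavanger

7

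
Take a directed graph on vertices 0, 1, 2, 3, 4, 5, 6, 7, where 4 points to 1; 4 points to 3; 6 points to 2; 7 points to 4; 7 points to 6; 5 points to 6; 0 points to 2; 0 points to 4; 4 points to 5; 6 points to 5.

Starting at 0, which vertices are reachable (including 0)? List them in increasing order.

Start at 0.
Its neighbours: 2, 4.
Then their neighbours: 1, 3, 5.
Then next layer: 6.
Nothing further is reachable.

0, 1, 2, 3, 4, 5, 6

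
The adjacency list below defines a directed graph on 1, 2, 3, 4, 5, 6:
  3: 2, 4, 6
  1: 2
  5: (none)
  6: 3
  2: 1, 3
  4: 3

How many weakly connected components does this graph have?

2

From 1: component {1, 2, 3, 4, 6}.
From 5: component {5}.
That's 2 components.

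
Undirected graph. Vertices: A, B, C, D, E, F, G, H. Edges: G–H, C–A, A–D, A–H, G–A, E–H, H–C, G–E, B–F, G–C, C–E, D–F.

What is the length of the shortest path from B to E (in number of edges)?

Distance 0: B.
Distance 1: F.
Distance 2: D.
Distance 3: A.
Distance 4: C, G, H.
Distance 5: E — contains E.

5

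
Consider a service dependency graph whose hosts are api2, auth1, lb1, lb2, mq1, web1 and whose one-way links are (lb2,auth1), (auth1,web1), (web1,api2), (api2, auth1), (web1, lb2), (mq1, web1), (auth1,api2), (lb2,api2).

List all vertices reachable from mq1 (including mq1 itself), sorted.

api2, auth1, lb2, mq1, web1

Start at mq1.
Its neighbours: web1.
Then their neighbours: api2, lb2.
Then next layer: auth1.
Nothing further is reachable.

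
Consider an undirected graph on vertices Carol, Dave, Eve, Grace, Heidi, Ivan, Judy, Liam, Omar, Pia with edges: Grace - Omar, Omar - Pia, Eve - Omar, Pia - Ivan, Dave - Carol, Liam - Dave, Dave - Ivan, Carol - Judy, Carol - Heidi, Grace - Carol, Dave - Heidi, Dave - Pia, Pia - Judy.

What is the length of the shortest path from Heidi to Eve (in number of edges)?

4

Distance 0: Heidi.
Distance 1: Carol, Dave.
Distance 2: Grace, Ivan, Judy, Liam, Pia.
Distance 3: Omar.
Distance 4: Eve — contains Eve.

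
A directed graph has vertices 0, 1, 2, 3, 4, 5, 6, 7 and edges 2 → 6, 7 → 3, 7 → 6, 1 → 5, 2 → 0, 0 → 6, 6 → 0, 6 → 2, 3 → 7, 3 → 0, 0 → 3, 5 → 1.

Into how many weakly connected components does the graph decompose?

From 0: component {0, 2, 3, 6, 7}.
From 1: component {1, 5}.
From 4: component {4}.
That's 3 components.

3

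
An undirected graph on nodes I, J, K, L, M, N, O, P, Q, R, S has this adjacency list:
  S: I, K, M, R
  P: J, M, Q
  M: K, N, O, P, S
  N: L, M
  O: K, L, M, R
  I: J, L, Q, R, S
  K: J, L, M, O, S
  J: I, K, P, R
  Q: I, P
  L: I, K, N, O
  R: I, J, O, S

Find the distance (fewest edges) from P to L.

3

Distance 0: P.
Distance 1: J, M, Q.
Distance 2: I, K, N, O, R, S.
Distance 3: L — contains L.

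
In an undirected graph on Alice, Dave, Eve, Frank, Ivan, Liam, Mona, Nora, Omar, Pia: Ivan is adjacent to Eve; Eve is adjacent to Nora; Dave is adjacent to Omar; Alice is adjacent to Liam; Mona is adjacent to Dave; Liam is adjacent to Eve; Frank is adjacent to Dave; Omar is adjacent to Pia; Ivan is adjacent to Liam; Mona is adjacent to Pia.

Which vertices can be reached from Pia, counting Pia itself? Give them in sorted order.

Start at Pia.
Its neighbours: Mona, Omar.
Then their neighbours: Dave.
Then next layer: Frank.
Nothing further is reachable.

Dave, Frank, Mona, Omar, Pia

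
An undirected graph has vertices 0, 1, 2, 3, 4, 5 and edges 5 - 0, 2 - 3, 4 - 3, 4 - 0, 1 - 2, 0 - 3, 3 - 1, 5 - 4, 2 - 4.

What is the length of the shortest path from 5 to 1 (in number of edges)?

Distance 0: 5.
Distance 1: 0, 4.
Distance 2: 2, 3.
Distance 3: 1 — contains 1.

3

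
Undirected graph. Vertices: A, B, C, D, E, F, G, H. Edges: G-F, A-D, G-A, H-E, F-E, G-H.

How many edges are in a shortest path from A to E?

Distance 0: A.
Distance 1: D, G.
Distance 2: F, H.
Distance 3: E — contains E.

3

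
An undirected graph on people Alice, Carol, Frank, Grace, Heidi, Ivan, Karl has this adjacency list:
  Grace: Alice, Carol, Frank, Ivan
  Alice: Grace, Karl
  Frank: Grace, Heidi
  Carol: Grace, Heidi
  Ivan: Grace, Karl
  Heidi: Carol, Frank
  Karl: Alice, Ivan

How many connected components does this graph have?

1

From Alice: component {Alice, Carol, Frank, Grace, Heidi, Ivan, Karl}.
That's 1 component.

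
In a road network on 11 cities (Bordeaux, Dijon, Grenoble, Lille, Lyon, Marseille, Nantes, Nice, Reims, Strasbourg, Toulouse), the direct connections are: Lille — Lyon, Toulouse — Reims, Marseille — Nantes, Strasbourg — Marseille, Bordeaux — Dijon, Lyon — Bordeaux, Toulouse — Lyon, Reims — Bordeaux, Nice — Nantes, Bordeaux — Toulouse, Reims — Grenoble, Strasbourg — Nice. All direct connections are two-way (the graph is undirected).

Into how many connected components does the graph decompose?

From Bordeaux: component {Bordeaux, Dijon, Grenoble, Lille, Lyon, Reims, Toulouse}.
From Marseille: component {Marseille, Nantes, Nice, Strasbourg}.
That's 2 components.

2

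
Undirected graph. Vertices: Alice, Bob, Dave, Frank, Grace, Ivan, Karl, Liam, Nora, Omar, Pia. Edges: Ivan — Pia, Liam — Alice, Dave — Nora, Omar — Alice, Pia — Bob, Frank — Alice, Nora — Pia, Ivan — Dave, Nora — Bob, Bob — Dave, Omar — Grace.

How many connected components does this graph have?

From Alice: component {Alice, Frank, Grace, Liam, Omar}.
From Bob: component {Bob, Dave, Ivan, Nora, Pia}.
From Karl: component {Karl}.
That's 3 components.

3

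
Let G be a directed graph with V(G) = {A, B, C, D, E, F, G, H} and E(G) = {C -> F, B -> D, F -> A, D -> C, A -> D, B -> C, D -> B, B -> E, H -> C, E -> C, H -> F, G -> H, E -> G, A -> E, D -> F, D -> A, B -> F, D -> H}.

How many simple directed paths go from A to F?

A→D→B→C→F
A→D→B→E→C→F
A→D→B→E→G→H→C→F
A→D→B→E→G→H→F
A→D→B→F
A→D→C→F
A→D→F
A→D→H→C→F
A→D→H→F
A→E→C→F
A→E→G→H→C→F
A→E→G→H→F

12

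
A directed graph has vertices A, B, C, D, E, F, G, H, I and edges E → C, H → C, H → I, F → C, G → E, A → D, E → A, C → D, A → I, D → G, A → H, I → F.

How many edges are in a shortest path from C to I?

5

Distance 0: C.
Distance 1: D.
Distance 2: G.
Distance 3: E.
Distance 4: A.
Distance 5: H, I — contains I.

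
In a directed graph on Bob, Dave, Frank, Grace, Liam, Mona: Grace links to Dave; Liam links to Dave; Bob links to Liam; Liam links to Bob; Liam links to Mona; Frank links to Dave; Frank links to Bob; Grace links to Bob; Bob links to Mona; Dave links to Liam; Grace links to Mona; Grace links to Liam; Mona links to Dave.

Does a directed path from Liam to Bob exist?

Explore from Liam.
Distance 1: reach Bob, Dave, Mona.
Found Bob.

Yes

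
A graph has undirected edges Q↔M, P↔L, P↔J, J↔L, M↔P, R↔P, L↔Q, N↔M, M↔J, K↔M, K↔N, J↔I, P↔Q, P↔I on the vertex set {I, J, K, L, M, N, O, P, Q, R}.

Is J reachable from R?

Yes

Explore from R.
Distance 1: reach P.
Distance 2: reach I, J, L, M, Q.
Found J.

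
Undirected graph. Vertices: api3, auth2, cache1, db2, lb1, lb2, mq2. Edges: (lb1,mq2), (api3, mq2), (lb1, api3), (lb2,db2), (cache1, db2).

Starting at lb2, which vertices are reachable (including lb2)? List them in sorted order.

cache1, db2, lb2

Start at lb2.
Its neighbours: db2.
Then their neighbours: cache1.
Nothing further is reachable.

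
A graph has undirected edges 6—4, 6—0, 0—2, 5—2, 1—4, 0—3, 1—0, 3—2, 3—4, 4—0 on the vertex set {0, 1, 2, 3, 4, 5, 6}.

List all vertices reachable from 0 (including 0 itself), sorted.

0, 1, 2, 3, 4, 5, 6

Start at 0.
Its neighbours: 1, 2, 3, 4, 6.
Then their neighbours: 5.
Every vertex is now reached.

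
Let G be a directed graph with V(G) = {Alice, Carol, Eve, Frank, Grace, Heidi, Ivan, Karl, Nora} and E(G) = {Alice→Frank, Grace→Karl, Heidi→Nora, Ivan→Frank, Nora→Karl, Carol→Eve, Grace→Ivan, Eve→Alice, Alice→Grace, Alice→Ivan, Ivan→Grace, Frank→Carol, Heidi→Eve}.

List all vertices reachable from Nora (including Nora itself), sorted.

Start at Nora.
Its neighbours: Karl.
Nothing further is reachable.

Karl, Nora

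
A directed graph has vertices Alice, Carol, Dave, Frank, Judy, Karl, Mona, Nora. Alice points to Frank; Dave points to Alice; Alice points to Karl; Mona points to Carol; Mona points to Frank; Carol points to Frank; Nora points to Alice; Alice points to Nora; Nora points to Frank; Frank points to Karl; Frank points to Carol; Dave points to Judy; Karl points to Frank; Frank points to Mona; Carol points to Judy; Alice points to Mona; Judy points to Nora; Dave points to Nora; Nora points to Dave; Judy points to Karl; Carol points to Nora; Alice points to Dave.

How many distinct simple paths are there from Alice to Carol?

Alice→Dave→Judy→Karl→Frank→Carol
Alice→Dave→Judy→Karl→Frank→Mona→Carol
Alice→Dave→Judy→Nora→Frank→Carol
Alice→Dave→Judy→Nora→Frank→Mona→Carol
Alice→Dave→Nora→Frank→Carol
Alice→Dave→Nora→Frank→Mona→Carol
Alice→Frank→Carol
Alice→Frank→Mona→Carol
... and 8 more.

16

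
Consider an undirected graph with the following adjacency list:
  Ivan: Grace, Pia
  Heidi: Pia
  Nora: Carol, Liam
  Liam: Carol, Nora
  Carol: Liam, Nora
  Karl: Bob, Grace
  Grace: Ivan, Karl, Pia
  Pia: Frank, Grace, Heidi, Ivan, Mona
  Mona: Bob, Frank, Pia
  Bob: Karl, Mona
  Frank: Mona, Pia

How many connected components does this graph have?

From Bob: component {Bob, Frank, Grace, Heidi, Ivan, Karl, Mona, Pia}.
From Carol: component {Carol, Liam, Nora}.
That's 2 components.

2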